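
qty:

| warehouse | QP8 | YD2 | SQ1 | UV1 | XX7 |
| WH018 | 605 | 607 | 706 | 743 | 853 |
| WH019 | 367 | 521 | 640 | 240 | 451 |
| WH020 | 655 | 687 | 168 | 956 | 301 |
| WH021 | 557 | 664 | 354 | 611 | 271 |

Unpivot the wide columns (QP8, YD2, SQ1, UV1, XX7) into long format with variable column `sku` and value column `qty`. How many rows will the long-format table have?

20

4 warehouse values × 5 melted columns = 20 rows.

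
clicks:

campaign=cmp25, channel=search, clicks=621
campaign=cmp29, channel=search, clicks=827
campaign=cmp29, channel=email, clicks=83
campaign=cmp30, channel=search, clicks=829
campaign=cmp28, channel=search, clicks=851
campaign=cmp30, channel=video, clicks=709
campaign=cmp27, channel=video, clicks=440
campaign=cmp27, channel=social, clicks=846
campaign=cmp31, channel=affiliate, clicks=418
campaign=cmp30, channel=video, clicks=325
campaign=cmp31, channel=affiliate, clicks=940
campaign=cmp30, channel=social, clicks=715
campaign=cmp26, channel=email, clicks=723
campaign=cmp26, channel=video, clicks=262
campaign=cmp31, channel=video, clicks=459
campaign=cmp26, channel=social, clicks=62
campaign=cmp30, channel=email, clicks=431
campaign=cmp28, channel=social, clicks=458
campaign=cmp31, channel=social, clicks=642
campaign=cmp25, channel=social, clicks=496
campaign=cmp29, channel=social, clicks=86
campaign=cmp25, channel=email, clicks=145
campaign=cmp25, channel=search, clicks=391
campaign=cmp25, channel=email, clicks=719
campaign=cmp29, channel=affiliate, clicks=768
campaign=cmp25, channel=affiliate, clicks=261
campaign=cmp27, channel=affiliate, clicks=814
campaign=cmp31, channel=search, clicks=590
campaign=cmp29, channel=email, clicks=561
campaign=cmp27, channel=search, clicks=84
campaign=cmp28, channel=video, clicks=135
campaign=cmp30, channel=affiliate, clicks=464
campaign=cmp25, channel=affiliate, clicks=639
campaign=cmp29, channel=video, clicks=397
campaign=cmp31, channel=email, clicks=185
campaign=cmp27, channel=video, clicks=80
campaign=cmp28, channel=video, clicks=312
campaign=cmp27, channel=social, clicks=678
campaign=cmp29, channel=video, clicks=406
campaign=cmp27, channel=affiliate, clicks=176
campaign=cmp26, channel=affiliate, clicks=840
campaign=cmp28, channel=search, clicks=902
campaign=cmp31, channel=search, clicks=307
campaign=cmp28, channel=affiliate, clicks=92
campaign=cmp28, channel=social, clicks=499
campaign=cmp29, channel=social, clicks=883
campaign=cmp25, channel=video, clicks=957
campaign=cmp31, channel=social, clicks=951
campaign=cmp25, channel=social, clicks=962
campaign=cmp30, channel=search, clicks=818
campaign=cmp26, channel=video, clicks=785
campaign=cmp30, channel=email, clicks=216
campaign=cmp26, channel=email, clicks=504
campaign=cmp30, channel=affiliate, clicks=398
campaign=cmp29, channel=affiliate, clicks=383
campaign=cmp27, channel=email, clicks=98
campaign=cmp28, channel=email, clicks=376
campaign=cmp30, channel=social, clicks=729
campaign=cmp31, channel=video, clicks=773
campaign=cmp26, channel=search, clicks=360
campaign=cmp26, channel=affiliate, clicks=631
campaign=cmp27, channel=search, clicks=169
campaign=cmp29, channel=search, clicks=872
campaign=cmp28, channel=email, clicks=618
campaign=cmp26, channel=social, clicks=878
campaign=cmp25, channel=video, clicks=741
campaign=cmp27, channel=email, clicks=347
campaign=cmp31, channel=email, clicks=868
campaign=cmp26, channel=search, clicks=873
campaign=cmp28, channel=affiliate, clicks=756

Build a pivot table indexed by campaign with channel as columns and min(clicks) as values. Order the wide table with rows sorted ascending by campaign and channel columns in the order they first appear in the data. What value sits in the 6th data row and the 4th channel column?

With rows sorted ascending by campaign, row 6 is campaign=cmp30. channel columns in first-appearance order: search, email, video, social, affiliate; column 4 is social.
Long rows with campaign=cmp30, channel=social: min(715, 729) = 715.

715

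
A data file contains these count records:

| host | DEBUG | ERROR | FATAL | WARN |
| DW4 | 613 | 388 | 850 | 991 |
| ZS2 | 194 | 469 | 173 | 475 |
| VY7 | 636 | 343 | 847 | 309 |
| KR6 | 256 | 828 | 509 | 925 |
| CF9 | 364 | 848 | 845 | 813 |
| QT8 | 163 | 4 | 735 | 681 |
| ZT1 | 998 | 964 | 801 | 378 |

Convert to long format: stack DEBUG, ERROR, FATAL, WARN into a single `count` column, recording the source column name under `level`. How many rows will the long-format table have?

7 host values × 4 melted columns = 28 rows.

28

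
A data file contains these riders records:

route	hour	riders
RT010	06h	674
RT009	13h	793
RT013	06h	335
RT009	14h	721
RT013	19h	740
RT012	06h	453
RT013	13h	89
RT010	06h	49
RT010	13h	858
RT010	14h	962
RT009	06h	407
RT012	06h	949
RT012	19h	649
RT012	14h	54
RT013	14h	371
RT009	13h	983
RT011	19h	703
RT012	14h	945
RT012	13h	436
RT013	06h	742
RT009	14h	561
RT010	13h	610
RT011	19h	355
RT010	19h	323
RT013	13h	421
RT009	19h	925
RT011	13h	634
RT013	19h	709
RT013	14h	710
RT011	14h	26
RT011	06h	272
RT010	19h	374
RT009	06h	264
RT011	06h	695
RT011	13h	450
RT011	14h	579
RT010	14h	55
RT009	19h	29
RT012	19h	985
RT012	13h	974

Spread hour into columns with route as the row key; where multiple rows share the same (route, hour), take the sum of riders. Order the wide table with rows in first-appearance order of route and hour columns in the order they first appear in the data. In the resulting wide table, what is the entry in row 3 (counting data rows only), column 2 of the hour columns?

With rows in first-appearance order of route, row 3 is route=RT013. hour columns in first-appearance order: 06h, 13h, 14h, 19h; column 2 is 13h.
Long rows with route=RT013, hour=13h: 89 + 421 = 510.

510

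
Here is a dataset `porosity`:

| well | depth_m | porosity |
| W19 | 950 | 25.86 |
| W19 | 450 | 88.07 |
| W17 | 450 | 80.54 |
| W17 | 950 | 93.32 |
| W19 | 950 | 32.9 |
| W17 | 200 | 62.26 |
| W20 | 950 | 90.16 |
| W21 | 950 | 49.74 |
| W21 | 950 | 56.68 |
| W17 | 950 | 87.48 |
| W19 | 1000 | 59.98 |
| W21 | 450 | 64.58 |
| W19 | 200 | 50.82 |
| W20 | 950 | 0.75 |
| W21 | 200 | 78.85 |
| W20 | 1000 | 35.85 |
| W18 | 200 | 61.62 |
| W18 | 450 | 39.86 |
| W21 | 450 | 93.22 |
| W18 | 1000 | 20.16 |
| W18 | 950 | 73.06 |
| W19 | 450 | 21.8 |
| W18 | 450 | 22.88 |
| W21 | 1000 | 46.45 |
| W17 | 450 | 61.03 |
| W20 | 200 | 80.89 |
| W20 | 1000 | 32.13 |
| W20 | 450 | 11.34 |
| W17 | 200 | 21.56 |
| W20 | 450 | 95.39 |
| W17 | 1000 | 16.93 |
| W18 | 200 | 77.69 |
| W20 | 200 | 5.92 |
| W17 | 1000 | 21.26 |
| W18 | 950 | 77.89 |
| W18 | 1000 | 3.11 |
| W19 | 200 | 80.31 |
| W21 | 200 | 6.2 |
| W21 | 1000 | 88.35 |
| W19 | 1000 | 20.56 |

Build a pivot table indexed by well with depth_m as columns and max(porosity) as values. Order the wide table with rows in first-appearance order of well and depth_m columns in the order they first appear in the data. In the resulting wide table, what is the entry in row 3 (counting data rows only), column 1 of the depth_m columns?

With rows in first-appearance order of well, row 3 is well=W20. depth_m columns in first-appearance order: 950, 450, 200, 1000; column 1 is 950.
Long rows with well=W20, depth_m=950: max(90.16, 0.75) = 90.16.

90.16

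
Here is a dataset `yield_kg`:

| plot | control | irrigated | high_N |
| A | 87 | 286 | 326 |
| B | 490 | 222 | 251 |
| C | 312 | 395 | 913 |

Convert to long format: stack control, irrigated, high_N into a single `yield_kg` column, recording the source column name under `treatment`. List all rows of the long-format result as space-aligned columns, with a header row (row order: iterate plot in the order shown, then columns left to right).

plot  treatment  yield_kg
A     control    87      
A     irrigated  286     
A     high_N     326     
B     control    490     
B     irrigated  222     
B     high_N     251     
C     control    312     
C     irrigated  395     
C     high_N     913     

Each (plot, column) pair becomes one row: 3 × 3 = 9 rows.
For example, (A, control) → yield_kg=87.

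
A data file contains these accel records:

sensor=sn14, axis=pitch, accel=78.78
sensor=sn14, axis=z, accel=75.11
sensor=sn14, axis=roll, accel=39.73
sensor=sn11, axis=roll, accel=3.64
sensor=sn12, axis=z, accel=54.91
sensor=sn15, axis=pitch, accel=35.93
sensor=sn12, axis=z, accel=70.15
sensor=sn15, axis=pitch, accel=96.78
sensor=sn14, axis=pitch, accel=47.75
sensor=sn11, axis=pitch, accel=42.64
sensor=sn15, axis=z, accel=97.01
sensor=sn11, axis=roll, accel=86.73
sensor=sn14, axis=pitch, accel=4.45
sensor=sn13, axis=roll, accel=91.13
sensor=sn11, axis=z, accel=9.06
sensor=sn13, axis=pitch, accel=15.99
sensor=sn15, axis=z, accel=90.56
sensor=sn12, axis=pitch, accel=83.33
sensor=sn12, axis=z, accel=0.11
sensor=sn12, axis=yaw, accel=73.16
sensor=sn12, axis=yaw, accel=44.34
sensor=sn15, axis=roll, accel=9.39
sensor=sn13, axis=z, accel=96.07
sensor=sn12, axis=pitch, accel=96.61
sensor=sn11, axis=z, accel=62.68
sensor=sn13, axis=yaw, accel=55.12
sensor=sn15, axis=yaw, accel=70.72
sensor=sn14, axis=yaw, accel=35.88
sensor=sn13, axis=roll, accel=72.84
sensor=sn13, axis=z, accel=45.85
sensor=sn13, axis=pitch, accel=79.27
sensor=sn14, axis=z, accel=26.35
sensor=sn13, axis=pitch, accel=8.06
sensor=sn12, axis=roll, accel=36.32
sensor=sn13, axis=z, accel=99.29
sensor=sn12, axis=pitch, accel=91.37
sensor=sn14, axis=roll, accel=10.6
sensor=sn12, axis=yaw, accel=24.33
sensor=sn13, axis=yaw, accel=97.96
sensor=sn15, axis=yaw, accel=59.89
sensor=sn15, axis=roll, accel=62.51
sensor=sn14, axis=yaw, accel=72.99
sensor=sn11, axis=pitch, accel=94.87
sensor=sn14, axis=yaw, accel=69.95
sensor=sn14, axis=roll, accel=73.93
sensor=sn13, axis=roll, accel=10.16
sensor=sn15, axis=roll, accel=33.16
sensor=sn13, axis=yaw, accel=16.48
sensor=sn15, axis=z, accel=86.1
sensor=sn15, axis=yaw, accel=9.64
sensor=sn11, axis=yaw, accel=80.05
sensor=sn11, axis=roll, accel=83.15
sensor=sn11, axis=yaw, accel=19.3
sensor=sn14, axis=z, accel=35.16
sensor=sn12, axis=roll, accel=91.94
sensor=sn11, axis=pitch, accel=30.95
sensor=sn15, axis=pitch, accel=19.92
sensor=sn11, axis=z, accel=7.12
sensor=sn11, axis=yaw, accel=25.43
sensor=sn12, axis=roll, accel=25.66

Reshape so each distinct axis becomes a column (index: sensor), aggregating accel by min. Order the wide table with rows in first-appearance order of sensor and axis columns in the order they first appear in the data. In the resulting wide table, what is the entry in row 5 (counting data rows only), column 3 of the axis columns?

10.16

With rows in first-appearance order of sensor, row 5 is sensor=sn13. axis columns in first-appearance order: pitch, z, roll, yaw; column 3 is roll.
Long rows with sensor=sn13, axis=roll: min(91.13, 72.84, 10.16) = 10.16.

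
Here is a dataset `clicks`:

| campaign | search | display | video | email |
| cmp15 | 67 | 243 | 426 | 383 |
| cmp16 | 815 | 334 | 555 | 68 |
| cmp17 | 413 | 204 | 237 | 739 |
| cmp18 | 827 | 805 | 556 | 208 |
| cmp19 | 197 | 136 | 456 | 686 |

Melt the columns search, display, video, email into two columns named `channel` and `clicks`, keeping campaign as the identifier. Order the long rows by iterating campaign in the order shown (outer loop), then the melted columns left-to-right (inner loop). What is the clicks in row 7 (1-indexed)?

20 rows total (5 × 4). Row 7: index ⌊(7-1)/4⌋ = 1 into campaign → cmp16; (7-1) mod 4 = 2 into the melted columns → video.
So row 7 is (cmp16, video, 555); clicks = 555.

555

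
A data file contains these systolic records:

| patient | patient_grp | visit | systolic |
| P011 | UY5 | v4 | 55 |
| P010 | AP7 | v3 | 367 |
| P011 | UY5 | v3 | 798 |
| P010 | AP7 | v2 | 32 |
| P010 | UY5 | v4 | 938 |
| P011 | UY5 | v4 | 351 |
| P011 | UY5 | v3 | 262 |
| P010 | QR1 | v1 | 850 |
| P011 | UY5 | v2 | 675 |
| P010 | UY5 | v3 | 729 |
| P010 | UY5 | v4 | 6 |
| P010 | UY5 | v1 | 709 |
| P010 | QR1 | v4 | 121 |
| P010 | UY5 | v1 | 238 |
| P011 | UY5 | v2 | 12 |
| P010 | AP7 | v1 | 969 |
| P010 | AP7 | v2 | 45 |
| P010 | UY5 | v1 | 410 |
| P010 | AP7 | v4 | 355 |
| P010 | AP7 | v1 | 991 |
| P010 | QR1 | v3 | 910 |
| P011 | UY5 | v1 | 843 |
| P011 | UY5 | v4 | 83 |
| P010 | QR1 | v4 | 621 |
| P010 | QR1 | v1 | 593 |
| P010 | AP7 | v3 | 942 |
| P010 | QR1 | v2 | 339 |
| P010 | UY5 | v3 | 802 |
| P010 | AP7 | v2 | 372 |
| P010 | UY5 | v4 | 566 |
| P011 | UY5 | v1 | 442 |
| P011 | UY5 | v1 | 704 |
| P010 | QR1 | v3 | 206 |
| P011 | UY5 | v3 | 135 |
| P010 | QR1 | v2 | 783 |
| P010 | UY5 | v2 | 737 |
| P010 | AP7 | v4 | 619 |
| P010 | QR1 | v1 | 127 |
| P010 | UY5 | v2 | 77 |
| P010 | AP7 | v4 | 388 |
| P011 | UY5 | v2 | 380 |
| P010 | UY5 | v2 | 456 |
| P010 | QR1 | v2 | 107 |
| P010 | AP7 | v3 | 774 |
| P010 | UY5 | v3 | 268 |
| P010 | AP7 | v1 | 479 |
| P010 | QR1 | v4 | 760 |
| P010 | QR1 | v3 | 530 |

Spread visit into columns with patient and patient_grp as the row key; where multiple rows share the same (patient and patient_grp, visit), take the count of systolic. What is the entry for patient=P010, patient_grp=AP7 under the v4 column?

3

Rows with patient=P010, patient_grp=AP7 and visit=v4: systolic values are 355, 619, 388.
3 rows match — count = 3.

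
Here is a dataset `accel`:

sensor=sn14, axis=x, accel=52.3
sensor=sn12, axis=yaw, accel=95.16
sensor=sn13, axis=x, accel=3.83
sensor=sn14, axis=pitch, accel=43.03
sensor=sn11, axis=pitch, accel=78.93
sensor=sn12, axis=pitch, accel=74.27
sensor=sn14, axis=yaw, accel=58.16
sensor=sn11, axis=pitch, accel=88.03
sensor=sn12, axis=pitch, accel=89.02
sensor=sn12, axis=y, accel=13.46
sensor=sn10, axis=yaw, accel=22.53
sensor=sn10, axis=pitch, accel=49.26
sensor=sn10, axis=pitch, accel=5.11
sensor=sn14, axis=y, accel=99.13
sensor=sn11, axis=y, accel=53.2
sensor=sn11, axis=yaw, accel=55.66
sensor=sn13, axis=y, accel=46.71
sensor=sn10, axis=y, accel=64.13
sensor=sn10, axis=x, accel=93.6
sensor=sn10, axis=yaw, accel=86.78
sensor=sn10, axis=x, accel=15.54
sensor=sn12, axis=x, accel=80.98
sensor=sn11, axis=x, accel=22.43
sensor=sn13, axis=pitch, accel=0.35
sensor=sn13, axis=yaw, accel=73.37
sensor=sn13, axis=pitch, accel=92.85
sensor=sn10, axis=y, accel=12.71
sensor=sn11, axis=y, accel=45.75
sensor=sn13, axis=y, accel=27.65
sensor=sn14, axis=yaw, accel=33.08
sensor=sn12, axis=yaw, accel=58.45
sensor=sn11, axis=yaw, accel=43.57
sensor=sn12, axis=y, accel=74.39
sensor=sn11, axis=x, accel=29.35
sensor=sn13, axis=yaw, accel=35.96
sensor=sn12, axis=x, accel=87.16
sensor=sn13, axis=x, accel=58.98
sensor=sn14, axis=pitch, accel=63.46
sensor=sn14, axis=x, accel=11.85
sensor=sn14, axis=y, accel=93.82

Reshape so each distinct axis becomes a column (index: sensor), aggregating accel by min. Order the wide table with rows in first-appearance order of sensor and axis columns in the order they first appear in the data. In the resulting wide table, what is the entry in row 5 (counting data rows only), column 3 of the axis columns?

5.11

With rows in first-appearance order of sensor, row 5 is sensor=sn10. axis columns in first-appearance order: x, yaw, pitch, y; column 3 is pitch.
Long rows with sensor=sn10, axis=pitch: min(49.26, 5.11) = 5.11.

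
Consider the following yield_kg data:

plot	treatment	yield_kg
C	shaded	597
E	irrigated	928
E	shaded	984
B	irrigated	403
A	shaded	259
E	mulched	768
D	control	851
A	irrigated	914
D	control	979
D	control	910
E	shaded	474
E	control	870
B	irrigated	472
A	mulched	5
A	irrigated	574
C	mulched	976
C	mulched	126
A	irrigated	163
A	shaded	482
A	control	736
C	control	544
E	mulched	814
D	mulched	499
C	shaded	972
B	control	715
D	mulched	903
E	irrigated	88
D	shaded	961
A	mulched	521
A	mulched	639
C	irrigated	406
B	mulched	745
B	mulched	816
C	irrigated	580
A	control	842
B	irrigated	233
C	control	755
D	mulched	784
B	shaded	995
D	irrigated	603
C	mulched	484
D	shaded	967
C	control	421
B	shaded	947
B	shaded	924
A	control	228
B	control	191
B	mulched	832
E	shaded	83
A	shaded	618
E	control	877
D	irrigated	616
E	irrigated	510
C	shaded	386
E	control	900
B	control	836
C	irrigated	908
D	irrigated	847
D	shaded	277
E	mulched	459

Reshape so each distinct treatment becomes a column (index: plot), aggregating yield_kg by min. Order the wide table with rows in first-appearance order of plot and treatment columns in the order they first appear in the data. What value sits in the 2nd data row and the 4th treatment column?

With rows in first-appearance order of plot, row 2 is plot=E. treatment columns in first-appearance order: shaded, irrigated, mulched, control; column 4 is control.
Long rows with plot=E, treatment=control: min(870, 877, 900) = 870.

870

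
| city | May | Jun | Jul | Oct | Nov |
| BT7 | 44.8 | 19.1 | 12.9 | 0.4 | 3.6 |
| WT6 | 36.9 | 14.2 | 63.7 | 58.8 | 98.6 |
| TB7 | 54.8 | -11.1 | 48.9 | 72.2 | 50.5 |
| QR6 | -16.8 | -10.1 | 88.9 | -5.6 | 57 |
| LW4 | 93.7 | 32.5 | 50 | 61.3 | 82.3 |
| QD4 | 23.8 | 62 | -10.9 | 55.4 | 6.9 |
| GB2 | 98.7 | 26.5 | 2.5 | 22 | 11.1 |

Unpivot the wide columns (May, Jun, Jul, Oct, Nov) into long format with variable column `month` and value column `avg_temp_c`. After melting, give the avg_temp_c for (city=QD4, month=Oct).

55.4

Unpivoting turns each (city, wide-column) pair into one long row.
The wide cell at row QD4, column Oct holds 55.4, so the long row (QD4, Oct) has avg_temp_c=55.4.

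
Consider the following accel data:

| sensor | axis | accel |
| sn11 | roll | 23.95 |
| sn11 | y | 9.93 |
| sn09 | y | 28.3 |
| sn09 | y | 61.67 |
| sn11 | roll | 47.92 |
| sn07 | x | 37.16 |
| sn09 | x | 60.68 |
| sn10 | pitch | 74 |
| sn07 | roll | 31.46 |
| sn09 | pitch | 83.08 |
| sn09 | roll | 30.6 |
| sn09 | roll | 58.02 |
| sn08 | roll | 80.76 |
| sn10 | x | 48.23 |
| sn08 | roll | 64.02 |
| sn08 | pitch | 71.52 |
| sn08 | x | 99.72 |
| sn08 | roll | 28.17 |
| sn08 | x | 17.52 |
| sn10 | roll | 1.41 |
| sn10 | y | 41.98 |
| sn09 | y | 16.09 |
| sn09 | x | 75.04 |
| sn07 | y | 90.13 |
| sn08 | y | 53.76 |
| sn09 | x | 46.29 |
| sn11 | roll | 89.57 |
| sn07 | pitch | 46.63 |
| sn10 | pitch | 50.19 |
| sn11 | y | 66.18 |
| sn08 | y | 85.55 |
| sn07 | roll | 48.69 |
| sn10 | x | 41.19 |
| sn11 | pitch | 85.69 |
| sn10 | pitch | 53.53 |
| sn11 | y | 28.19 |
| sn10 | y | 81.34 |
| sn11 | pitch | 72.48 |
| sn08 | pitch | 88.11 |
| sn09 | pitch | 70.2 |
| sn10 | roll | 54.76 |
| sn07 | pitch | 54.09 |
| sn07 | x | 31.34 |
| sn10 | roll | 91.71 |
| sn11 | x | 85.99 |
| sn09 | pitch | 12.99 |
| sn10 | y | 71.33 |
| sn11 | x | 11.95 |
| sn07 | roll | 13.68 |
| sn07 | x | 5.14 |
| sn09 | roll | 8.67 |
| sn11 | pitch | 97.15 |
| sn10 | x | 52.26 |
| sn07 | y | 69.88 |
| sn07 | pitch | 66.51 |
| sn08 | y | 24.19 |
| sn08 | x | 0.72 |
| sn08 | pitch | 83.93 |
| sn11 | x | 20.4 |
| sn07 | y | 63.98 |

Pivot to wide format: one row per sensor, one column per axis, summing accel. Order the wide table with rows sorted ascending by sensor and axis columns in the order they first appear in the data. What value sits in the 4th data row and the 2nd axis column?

194.65

With rows sorted ascending by sensor, row 4 is sensor=sn10. axis columns in first-appearance order: roll, y, x, pitch; column 2 is y.
Long rows with sensor=sn10, axis=y: 41.98 + 81.34 + 71.33 = 194.65.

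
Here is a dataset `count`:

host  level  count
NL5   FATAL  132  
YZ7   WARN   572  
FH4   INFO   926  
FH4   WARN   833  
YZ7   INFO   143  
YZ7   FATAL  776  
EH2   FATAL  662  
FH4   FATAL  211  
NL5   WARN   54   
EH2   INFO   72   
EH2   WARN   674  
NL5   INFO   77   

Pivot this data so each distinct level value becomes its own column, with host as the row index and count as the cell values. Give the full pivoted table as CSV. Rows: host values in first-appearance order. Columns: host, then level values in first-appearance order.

Columns: host plus the 3 distinct level values (FATAL, WARN, INFO).
For example, row NL5 column FATAL takes count=132 from the long row (NL5, FATAL).

host,FATAL,WARN,INFO
NL5,132,54,77
YZ7,776,572,143
FH4,211,833,926
EH2,662,674,72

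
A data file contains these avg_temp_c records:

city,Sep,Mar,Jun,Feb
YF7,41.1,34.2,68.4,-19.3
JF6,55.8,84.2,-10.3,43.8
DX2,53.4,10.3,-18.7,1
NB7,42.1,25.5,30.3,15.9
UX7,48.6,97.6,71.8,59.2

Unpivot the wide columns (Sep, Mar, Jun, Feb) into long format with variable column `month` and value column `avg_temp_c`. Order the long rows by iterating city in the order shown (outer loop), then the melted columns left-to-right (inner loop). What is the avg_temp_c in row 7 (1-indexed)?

20 rows total (5 × 4). Row 7: index ⌊(7-1)/4⌋ = 1 into city → JF6; (7-1) mod 4 = 2 into the melted columns → Jun.
So row 7 is (JF6, Jun, -10.3); avg_temp_c = -10.3.

-10.3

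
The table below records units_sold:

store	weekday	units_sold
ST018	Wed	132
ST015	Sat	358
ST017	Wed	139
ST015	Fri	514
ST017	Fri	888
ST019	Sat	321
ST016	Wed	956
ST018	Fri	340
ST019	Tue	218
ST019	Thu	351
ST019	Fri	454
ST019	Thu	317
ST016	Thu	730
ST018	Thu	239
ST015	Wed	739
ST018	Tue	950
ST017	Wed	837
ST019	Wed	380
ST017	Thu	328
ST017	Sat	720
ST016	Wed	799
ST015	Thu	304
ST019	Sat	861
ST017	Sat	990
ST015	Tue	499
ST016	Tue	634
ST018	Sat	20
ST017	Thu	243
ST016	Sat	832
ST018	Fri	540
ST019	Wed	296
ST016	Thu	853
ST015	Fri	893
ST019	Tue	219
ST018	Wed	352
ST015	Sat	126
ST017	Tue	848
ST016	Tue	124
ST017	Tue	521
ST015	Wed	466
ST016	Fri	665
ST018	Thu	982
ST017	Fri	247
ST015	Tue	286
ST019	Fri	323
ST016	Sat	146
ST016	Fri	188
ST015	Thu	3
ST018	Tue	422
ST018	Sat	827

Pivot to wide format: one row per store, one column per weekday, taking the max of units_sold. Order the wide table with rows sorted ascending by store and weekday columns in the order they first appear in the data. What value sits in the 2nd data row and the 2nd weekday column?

832

With rows sorted ascending by store, row 2 is store=ST016. weekday columns in first-appearance order: Wed, Sat, Fri, Tue, Thu; column 2 is Sat.
Long rows with store=ST016, weekday=Sat: max(832, 146) = 832.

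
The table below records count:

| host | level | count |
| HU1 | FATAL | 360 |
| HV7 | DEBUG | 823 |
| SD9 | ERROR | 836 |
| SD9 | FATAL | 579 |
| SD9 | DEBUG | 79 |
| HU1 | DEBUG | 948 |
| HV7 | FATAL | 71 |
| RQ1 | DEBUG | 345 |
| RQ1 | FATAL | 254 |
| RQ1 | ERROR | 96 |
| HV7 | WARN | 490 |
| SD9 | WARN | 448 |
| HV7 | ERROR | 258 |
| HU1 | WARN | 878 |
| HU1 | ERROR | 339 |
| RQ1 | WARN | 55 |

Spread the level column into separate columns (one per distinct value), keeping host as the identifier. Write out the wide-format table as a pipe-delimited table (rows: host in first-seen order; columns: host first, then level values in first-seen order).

| host | FATAL | DEBUG | ERROR | WARN |
| HU1 | 360 | 948 | 339 | 878 |
| HV7 | 71 | 823 | 258 | 490 |
| SD9 | 579 | 79 | 836 | 448 |
| RQ1 | 254 | 345 | 96 | 55 |

Columns: host plus the 4 distinct level values (FATAL, DEBUG, ERROR, WARN).
For example, row HU1 column FATAL takes count=360 from the long row (HU1, FATAL).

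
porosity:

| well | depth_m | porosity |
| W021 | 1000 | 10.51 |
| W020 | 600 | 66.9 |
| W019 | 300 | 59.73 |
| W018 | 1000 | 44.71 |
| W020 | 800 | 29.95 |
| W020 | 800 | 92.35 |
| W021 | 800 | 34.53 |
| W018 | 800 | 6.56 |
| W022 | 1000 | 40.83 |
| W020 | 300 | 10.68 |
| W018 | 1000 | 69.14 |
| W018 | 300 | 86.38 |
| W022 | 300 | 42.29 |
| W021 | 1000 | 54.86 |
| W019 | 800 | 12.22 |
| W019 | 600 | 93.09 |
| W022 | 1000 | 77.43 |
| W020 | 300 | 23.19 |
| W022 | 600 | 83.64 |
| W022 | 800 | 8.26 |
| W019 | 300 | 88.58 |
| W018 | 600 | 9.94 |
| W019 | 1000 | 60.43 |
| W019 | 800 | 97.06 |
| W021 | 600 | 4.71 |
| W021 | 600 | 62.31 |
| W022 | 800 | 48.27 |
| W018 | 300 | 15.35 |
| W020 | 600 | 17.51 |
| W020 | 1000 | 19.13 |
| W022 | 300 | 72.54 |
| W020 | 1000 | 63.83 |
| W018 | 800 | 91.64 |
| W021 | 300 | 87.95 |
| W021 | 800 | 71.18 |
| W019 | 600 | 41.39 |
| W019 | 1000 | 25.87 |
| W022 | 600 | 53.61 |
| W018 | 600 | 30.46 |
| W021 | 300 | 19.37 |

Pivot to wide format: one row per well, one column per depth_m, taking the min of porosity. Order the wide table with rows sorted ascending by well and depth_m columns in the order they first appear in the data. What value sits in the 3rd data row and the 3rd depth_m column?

With rows sorted ascending by well, row 3 is well=W020. depth_m columns in first-appearance order: 1000, 600, 300, 800; column 3 is 300.
Long rows with well=W020, depth_m=300: min(10.68, 23.19) = 10.68.

10.68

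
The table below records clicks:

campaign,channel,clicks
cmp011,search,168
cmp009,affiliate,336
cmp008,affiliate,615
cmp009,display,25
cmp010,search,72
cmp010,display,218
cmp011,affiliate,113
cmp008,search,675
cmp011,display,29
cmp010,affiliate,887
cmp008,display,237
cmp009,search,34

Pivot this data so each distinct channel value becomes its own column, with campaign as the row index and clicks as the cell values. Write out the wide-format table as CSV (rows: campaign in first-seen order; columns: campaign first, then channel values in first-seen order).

Columns: campaign plus the 3 distinct channel values (search, affiliate, display).
For example, row cmp011 column search takes clicks=168 from the long row (cmp011, search).

campaign,search,affiliate,display
cmp011,168,113,29
cmp009,34,336,25
cmp008,675,615,237
cmp010,72,887,218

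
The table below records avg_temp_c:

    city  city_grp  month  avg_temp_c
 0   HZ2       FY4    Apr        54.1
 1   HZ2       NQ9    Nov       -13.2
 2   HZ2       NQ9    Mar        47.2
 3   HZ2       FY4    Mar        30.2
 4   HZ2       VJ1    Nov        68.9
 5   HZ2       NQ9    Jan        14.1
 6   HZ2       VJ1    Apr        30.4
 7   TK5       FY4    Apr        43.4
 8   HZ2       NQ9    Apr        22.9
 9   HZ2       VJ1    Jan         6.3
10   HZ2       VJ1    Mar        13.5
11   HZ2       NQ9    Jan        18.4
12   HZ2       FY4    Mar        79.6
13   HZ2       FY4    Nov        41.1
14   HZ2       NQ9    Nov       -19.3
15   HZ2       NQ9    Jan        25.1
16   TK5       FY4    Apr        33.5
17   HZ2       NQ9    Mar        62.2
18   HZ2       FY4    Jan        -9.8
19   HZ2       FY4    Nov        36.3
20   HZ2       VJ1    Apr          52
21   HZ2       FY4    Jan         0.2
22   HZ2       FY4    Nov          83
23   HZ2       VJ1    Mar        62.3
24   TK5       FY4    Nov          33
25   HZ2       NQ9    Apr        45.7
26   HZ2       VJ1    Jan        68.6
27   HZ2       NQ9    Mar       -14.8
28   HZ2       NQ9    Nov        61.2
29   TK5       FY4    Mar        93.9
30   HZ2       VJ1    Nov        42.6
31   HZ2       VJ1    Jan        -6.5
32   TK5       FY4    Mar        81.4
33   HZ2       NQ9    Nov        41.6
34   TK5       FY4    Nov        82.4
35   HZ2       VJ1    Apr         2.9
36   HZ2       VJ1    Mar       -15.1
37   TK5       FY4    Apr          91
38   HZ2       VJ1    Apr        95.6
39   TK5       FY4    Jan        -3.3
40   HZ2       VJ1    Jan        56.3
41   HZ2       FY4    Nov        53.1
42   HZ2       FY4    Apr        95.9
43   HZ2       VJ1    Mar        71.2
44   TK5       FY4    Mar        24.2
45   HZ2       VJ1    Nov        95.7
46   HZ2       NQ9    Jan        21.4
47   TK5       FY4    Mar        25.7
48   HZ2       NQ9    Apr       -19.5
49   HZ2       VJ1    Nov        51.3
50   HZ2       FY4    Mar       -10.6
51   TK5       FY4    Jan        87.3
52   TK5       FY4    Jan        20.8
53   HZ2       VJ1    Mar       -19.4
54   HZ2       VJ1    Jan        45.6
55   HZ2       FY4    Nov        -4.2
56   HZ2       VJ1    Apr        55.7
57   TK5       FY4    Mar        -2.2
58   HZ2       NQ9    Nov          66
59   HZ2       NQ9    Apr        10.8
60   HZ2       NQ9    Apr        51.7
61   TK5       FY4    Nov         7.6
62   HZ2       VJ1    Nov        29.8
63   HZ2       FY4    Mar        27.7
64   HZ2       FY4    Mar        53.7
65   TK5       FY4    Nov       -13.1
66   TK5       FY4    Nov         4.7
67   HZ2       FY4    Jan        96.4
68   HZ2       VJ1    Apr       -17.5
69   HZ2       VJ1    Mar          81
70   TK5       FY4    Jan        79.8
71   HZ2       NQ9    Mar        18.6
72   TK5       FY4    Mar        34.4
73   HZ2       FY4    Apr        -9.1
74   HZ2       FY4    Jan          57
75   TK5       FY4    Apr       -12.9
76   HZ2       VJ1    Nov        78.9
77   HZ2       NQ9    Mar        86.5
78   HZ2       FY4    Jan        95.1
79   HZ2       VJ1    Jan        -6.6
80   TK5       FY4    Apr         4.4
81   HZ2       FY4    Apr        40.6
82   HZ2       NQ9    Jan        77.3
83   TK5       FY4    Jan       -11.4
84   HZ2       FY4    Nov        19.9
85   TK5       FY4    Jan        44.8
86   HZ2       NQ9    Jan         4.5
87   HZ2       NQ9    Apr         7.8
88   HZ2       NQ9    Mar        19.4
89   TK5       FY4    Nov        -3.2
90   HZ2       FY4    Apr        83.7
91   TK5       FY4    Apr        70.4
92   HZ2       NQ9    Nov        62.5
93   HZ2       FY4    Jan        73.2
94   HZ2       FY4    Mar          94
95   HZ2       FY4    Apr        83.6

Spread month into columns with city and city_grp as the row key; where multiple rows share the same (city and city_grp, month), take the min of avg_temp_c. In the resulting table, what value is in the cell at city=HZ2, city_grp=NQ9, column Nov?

-19.3

Rows with city=HZ2, city_grp=NQ9 and month=Nov: avg_temp_c values are -13.2, -19.3, 61.2, 41.6, 66, 62.5.
min(-13.2, -19.3, 61.2, 41.6, 66, 62.5) = -19.3.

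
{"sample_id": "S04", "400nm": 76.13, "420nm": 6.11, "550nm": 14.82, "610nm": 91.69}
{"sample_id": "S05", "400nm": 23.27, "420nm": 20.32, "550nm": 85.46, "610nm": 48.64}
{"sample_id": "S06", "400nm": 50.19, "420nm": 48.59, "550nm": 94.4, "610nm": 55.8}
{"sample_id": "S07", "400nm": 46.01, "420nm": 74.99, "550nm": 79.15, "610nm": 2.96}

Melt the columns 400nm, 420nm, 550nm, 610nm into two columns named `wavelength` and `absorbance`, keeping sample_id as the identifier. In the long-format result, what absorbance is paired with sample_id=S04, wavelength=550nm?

Unpivoting turns each (sample_id, wide-column) pair into one long row.
The wide cell at row S04, column 550nm holds 14.82, so the long row (S04, 550nm) has absorbance=14.82.

14.82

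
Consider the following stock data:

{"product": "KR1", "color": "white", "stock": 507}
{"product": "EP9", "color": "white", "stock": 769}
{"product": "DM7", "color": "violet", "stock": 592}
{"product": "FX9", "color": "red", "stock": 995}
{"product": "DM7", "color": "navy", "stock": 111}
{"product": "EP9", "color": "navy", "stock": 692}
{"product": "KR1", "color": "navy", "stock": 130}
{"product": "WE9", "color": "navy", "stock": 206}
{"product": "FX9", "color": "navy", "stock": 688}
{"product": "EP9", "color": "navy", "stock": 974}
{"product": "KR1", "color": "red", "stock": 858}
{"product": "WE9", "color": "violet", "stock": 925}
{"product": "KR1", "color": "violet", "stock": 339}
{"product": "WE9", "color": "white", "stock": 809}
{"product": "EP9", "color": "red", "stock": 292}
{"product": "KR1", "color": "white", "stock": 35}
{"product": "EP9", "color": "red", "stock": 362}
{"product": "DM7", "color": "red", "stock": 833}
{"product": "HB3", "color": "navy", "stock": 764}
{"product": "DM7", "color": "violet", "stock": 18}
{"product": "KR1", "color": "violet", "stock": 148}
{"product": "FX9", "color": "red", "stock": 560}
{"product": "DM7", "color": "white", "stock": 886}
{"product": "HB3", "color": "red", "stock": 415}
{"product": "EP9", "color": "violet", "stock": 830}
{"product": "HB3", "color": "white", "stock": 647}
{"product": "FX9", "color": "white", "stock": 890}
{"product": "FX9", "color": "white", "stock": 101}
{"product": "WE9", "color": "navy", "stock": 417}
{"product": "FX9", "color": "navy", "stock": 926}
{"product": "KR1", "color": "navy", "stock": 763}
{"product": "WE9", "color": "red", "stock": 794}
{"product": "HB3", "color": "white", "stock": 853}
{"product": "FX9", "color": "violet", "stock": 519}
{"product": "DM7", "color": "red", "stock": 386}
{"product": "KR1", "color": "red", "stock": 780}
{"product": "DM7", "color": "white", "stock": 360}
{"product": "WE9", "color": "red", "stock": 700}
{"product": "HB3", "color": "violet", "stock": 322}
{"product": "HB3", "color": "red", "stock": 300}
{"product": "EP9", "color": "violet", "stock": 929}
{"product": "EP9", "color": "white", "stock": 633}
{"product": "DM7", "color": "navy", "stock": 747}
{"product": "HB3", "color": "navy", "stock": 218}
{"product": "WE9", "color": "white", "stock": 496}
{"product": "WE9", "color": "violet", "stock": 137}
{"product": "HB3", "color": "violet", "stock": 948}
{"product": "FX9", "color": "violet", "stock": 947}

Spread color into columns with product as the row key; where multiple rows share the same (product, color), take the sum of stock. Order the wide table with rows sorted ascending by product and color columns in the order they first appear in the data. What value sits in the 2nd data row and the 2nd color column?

1759

With rows sorted ascending by product, row 2 is product=EP9. color columns in first-appearance order: white, violet, red, navy; column 2 is violet.
Long rows with product=EP9, color=violet: 830 + 929 = 1759.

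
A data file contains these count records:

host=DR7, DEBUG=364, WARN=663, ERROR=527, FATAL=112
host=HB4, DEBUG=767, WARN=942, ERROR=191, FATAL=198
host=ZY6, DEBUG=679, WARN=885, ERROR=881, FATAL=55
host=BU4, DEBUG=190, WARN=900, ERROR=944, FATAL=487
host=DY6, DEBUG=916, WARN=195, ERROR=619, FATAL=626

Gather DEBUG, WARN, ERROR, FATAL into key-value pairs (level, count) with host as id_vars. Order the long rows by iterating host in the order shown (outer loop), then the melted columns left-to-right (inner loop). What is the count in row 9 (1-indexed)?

20 rows total (5 × 4). Row 9: index ⌊(9-1)/4⌋ = 2 into host → ZY6; (9-1) mod 4 = 0 into the melted columns → DEBUG.
So row 9 is (ZY6, DEBUG, 679); count = 679.

679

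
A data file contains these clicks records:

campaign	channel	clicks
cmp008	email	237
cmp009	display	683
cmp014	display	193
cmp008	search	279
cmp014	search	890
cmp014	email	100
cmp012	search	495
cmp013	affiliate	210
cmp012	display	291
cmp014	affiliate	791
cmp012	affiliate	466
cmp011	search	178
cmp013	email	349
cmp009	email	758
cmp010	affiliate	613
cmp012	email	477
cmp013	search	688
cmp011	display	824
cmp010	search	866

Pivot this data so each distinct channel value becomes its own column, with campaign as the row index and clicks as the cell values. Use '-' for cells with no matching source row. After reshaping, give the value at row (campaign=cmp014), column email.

The long row with campaign=cmp014, channel=email has clicks=100.

100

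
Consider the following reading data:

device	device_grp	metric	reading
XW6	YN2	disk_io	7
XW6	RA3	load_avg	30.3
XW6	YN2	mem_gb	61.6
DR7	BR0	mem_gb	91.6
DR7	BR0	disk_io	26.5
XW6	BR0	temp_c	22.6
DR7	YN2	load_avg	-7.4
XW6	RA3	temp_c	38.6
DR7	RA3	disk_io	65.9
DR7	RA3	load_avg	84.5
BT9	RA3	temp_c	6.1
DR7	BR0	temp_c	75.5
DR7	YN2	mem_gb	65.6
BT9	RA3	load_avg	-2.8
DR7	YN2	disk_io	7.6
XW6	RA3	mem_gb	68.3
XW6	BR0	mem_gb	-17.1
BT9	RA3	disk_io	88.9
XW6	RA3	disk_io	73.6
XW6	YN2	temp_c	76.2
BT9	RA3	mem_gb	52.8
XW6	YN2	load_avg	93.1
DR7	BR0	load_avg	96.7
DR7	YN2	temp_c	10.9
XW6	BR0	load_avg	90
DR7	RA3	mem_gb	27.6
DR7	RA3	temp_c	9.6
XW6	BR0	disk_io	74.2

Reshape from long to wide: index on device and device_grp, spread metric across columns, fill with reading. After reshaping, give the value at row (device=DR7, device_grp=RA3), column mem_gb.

Wide layout: rows indexed by device and device_grp, columns are the 4 distinct metric values (disk_io, load_avg, mem_gb, temp_c).
Cell (device=DR7, device_grp=RA3, metric=mem_gb) draws from the long row where device=DR7, device_grp=RA3 and metric=mem_gb, which has reading=27.6.

27.6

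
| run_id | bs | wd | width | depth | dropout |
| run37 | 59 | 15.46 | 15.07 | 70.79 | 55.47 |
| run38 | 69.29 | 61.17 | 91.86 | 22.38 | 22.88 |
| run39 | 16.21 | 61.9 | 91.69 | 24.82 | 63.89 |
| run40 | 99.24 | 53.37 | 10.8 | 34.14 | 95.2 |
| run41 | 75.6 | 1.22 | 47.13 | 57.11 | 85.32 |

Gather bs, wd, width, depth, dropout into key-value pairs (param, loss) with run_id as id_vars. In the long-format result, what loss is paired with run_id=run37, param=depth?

Unpivoting turns each (run_id, wide-column) pair into one long row.
The wide cell at row run37, column depth holds 70.79, so the long row (run37, depth) has loss=70.79.

70.79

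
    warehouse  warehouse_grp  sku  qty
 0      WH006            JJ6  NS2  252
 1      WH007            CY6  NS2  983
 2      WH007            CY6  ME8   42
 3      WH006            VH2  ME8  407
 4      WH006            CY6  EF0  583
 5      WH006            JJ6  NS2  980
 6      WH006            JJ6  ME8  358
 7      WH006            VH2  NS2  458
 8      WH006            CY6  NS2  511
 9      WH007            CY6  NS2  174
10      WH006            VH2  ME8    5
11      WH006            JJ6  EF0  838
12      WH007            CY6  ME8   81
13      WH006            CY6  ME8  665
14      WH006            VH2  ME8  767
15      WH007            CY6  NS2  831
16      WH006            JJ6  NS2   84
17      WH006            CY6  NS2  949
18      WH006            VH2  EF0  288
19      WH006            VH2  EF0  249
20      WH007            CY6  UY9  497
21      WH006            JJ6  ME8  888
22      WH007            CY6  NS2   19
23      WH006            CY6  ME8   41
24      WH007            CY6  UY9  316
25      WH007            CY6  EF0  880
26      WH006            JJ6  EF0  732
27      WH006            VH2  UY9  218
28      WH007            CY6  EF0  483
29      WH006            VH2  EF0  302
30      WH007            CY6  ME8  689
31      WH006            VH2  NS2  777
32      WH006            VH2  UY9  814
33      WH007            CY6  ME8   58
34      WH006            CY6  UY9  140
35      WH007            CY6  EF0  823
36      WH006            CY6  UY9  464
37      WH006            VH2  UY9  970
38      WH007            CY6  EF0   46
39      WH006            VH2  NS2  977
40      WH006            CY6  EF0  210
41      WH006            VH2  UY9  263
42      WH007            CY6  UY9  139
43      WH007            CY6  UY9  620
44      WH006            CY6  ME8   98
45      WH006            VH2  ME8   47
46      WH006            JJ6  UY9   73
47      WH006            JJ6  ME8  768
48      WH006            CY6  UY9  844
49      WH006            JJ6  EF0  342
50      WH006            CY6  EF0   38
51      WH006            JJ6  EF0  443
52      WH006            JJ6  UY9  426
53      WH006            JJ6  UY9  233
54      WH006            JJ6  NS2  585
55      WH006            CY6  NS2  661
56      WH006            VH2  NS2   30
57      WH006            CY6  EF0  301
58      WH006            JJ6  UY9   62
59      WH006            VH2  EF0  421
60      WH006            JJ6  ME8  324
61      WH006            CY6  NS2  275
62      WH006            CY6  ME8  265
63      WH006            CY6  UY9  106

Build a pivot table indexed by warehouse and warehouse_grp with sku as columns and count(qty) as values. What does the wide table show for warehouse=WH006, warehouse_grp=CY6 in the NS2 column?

4

Rows with warehouse=WH006, warehouse_grp=CY6 and sku=NS2: qty values are 511, 949, 661, 275.
4 rows match — count = 4.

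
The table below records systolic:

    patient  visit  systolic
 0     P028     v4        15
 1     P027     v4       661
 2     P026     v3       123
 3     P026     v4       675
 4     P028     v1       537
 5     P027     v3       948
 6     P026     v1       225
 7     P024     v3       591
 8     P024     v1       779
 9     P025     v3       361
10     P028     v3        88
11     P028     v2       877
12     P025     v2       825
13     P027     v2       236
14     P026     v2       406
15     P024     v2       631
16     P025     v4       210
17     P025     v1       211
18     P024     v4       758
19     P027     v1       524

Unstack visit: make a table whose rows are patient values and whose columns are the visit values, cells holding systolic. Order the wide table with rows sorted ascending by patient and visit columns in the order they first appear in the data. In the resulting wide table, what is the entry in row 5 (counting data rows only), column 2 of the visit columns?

88

With rows sorted ascending by patient, row 5 is patient=P028. visit columns in first-appearance order: v4, v3, v1, v2; column 2 is v3.
Long rows with patient=P028, visit=v3: systolic = 88.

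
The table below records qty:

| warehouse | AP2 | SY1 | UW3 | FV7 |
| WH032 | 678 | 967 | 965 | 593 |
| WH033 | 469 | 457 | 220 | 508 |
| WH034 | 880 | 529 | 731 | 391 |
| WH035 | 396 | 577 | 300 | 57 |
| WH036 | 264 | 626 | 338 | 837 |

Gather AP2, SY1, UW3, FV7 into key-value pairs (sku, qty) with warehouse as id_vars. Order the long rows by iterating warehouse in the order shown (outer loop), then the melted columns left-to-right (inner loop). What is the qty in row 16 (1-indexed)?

57

20 rows total (5 × 4). Row 16: index ⌊(16-1)/4⌋ = 3 into warehouse → WH035; (16-1) mod 4 = 3 into the melted columns → FV7.
So row 16 is (WH035, FV7, 57); qty = 57.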